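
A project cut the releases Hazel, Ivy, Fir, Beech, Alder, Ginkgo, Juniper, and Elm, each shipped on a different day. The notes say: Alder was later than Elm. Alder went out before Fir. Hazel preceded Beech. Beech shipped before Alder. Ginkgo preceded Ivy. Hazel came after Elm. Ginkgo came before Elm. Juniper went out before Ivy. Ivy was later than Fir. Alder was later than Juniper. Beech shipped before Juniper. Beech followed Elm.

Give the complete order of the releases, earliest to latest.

The constraints fix every adjacent pair, so only one ordering works:
Ginkgo → Elm → Hazel → Beech → Juniper → Alder → Fir → Ivy.

Ginkgo, Elm, Hazel, Beech, Juniper, Alder, Fir, Ivy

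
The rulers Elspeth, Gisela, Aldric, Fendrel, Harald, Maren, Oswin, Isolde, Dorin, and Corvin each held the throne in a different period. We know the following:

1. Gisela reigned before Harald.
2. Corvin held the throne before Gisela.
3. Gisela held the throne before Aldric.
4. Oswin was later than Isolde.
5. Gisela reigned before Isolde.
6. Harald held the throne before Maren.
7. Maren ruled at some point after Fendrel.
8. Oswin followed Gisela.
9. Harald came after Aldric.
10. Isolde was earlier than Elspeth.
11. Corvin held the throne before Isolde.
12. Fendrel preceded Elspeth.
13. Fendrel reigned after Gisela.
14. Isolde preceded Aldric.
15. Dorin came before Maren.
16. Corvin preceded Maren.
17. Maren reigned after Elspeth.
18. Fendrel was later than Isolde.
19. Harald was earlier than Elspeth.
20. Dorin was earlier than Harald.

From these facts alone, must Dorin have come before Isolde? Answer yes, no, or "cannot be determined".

No chain of stated constraints runs from Dorin to Isolde, and none runs from Isolde to Dorin either.
So the relative order of Dorin and Isolde is not fixed by the given facts.

cannot be determined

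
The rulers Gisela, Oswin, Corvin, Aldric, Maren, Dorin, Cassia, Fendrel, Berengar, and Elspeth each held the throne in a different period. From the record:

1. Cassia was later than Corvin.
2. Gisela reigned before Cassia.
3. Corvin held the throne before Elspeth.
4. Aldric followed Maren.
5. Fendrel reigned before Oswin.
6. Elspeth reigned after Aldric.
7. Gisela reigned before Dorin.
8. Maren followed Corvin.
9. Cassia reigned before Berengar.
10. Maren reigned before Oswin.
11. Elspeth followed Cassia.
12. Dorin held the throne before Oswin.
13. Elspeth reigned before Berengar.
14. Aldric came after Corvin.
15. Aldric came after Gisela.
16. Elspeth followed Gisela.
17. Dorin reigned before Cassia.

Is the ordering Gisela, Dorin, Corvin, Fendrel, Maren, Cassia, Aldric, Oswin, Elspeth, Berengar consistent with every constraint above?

yes

Check each stated constraint against the proposed order — e.g. Dorin is ahead of Oswin; Gisela is ahead of Elspeth. Every pair is in the required order; nothing is violated.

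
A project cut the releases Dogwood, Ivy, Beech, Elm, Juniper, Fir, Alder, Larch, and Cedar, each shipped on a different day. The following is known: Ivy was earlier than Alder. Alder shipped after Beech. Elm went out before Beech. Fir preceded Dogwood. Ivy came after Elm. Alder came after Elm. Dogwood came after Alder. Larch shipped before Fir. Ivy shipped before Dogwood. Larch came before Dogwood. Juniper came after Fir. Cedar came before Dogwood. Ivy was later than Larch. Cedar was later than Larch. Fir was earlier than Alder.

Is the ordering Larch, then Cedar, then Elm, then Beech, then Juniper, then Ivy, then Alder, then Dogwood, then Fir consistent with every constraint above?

no

The constraints require Fir before Alder, but in the proposed sequence Alder appears ahead of Fir. That one violation is enough.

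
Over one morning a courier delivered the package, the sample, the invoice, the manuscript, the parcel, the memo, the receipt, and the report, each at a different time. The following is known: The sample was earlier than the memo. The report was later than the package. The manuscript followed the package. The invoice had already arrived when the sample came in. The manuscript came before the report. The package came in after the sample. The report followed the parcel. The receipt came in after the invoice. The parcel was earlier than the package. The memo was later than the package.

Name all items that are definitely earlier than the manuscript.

Directly stated before the manuscript: the package.
The invoice reaches the manuscript via the invoice → the sample → the package → the manuscript.
The parcel reaches the manuscript via the parcel → the package → the manuscript.
The sample reaches the manuscript via the sample → the package → the manuscript.
No chain forces the receipt (or any of the others) ahead of the manuscript.

the invoice, the package, the parcel, the sample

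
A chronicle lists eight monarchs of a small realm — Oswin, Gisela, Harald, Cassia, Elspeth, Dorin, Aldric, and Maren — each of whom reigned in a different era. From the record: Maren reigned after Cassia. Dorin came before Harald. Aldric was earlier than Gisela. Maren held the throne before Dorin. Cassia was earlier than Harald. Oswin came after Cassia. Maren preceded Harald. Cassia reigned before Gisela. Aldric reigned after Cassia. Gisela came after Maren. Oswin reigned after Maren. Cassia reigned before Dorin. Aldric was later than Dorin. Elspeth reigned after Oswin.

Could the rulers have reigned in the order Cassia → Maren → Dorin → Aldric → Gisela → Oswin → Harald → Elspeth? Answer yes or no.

yes

Check each stated constraint against the proposed order — e.g. Maren is ahead of Harald; Cassia is ahead of Harald. Every pair is in the required order; nothing is violated.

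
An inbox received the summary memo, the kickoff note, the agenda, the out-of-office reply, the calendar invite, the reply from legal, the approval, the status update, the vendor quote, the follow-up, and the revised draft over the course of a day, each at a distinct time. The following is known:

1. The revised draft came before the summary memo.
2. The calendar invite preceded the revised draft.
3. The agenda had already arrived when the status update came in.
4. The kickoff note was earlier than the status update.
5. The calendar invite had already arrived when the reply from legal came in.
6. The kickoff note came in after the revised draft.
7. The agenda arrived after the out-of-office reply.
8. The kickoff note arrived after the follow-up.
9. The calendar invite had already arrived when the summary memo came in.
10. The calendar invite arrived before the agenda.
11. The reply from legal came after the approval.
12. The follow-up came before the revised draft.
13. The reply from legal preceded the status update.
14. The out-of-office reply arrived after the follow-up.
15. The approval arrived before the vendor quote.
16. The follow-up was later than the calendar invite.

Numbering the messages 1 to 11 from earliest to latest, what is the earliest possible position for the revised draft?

The calendar invite and the follow-up must both come before the revised draft — 2 forced predecessors.
Nothing else is forced ahead of the revised draft, so its earliest slot is position 2 + 1 = 3.

3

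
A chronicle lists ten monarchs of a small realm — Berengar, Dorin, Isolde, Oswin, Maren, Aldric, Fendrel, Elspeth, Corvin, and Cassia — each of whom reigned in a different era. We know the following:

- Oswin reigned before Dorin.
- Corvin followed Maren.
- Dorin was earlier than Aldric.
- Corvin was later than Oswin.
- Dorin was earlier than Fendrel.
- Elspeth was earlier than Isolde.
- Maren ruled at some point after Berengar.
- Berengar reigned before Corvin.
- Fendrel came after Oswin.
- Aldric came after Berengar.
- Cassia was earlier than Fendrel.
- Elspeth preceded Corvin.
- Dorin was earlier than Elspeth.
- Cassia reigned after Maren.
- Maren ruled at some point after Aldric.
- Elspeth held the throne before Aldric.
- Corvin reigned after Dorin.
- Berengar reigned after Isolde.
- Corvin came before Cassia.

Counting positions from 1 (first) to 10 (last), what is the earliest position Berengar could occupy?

Dorin, Elspeth, Isolde, and Oswin must all come before Berengar — 4 forced predecessors.
Nothing else is forced ahead of Berengar, so their earliest slot is position 4 + 1 = 5.

5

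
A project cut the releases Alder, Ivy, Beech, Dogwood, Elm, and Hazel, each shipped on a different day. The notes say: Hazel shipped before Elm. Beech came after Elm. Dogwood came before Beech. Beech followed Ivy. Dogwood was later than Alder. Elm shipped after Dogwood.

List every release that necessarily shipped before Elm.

Directly stated before Elm: Dogwood and Hazel.
Alder reaches Elm via Alder → Dogwood → Elm.
No chain forces Ivy (or any of the others) ahead of Elm.

Alder, Dogwood, Hazel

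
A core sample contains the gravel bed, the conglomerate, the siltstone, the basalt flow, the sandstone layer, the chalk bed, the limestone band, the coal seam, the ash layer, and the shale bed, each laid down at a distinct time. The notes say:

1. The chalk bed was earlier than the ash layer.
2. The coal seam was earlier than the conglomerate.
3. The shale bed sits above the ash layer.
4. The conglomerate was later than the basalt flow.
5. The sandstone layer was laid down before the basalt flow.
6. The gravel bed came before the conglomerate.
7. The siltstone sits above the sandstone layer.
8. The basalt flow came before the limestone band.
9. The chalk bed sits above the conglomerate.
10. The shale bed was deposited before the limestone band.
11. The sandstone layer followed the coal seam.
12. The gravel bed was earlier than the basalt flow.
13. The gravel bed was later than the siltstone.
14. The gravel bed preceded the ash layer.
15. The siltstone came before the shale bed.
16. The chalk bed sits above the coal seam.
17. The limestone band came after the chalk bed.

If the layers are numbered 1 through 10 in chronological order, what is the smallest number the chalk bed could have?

7

The basalt flow, the coal seam, the conglomerate, the gravel bed, the sandstone layer, and the siltstone must all come before the chalk bed — 6 forced predecessors.
Nothing else is forced ahead of the chalk bed, so its earliest slot is position 6 + 1 = 7.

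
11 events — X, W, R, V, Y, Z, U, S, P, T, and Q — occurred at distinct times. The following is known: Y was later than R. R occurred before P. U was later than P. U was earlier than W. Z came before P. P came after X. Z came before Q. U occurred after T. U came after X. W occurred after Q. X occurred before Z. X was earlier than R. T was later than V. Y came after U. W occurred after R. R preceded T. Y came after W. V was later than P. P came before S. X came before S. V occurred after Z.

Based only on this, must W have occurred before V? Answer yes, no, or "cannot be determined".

Tracing the constraints gives V → T → U → W, so V must come before W.
That means W cannot be before V.

no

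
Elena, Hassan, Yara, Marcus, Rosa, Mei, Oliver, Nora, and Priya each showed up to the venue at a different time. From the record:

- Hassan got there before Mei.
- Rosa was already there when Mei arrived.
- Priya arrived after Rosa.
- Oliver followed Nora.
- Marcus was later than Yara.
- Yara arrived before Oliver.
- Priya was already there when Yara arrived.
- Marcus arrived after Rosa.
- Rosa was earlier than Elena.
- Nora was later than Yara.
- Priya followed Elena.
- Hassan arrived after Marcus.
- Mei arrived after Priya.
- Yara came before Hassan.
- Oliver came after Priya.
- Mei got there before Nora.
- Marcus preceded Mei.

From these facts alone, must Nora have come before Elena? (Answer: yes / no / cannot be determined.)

no

Tracing the constraints gives Elena → Priya → Mei → Nora, so Elena must come before Nora.
That means Nora cannot be before Elena.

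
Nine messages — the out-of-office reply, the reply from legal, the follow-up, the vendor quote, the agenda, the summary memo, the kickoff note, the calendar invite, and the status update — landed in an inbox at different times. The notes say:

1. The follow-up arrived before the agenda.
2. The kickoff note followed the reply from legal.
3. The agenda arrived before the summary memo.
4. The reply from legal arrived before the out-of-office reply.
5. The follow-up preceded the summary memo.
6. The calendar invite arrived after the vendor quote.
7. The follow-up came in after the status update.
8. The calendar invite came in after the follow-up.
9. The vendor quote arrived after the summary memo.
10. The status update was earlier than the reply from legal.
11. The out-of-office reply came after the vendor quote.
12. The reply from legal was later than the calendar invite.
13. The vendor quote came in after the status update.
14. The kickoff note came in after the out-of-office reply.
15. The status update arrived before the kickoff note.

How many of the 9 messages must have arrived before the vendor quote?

Directly stated before the vendor quote: the status update and the summary memo.
The agenda reaches the vendor quote via the agenda → the summary memo → the vendor quote.
The follow-up reaches the vendor quote via the follow-up → the summary memo → the vendor quote.
No chain forces the reply from legal (or any of the others) ahead of the vendor quote.
That's the agenda, the follow-up, the status update, and the summary memo — 4 in all.

4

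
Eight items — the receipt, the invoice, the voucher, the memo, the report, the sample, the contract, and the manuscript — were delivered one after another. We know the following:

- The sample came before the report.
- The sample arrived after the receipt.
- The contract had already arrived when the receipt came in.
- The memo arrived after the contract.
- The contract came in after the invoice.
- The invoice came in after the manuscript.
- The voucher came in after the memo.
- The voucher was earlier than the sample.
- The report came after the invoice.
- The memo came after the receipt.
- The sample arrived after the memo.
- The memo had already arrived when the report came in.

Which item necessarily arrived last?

Every other item has a chain of constraints placing it before the report, so the report is last.

the report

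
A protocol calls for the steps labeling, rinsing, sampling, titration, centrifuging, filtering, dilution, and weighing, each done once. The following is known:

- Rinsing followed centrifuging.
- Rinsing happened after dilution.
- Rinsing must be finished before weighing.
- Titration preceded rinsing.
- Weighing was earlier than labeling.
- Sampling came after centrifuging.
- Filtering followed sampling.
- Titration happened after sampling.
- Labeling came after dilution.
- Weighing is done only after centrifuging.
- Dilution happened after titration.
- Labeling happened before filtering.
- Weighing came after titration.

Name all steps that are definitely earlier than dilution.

Directly stated before dilution: titration.
Centrifuging reaches dilution via centrifuging → sampling → titration → dilution.
Sampling reaches dilution via sampling → titration → dilution.
No chain forces weighing (or any of the others) ahead of dilution.

centrifuging, sampling, titration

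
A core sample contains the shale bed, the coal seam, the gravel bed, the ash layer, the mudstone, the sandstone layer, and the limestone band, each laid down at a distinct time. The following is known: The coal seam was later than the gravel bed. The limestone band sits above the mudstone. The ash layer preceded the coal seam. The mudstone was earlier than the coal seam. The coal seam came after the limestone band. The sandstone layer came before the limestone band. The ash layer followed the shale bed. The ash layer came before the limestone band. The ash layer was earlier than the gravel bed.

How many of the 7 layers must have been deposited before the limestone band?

Directly stated before the limestone band: the ash layer, the mudstone, and the sandstone layer.
The shale bed reaches the limestone band via the shale bed → the ash layer → the limestone band.
No chain forces the gravel bed (or any of the others) ahead of the limestone band.
That's the ash layer, the mudstone, the sandstone layer, and the shale bed — 4 in all.

4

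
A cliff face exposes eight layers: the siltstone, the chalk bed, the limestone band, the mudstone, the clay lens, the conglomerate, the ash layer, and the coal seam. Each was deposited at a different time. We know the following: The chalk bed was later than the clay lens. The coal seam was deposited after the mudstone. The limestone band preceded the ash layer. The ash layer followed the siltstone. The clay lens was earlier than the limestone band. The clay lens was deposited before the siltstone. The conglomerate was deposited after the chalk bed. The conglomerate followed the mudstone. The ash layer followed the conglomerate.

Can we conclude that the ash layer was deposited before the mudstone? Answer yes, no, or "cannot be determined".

no

Tracing the constraints gives the mudstone → the conglomerate → the ash layer, so the mudstone must come before the ash layer.
That means the ash layer cannot be before the mudstone.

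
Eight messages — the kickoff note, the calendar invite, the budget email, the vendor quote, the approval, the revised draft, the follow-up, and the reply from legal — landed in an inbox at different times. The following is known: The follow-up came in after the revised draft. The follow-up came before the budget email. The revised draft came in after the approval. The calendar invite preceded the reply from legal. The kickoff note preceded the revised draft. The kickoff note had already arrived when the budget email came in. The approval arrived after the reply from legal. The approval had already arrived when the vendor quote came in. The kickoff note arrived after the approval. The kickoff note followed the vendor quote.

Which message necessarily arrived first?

The calendar invite has a chain of constraints placing it before every other message, so the calendar invite must be first.

the calendar invite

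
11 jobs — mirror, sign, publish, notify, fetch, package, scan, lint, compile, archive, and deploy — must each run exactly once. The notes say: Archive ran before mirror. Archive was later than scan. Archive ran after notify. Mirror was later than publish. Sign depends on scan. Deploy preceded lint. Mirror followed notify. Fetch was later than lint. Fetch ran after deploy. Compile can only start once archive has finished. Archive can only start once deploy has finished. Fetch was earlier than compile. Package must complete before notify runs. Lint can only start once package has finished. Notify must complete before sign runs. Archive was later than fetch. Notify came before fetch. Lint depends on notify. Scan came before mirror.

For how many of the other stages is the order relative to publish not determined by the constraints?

9

Forced after publish: mirror.
That leaves archive, compile, deploy, fetch, lint, notify, package, scan, and sign with no forced order relative to publish — 9.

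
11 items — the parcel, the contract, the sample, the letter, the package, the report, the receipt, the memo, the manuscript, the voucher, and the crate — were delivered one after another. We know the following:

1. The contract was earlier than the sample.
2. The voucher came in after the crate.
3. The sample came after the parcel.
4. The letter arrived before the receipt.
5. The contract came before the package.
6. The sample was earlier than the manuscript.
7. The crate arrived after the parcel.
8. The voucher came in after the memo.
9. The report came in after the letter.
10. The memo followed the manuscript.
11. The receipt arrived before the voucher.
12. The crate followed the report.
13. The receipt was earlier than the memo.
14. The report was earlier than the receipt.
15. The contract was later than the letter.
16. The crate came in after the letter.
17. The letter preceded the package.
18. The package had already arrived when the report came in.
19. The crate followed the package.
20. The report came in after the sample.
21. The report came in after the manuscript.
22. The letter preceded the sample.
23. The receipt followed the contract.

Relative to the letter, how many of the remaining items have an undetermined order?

1

Forced after the letter: the contract, the crate, the manuscript, the memo, the package, the receipt, the report, the sample, and the voucher.
That leaves the parcel with no forced order relative to the letter — 1.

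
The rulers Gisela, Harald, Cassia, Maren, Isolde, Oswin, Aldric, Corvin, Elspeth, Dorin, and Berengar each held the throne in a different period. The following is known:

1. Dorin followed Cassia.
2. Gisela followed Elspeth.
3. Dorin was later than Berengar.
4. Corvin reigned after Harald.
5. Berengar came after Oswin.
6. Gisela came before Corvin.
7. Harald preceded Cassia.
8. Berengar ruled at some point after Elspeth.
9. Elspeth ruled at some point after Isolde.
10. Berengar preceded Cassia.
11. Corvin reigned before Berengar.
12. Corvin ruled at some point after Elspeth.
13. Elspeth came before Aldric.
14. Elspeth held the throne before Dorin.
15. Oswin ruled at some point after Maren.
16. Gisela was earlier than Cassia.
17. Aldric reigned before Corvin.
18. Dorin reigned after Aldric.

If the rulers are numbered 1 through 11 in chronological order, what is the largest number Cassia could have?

Cassia must come before Dorin — 1 ruler forced after them.
Everything else can be placed before Cassia in some valid order, so Cassia can sit as late as position 11 − 1 = 10.

10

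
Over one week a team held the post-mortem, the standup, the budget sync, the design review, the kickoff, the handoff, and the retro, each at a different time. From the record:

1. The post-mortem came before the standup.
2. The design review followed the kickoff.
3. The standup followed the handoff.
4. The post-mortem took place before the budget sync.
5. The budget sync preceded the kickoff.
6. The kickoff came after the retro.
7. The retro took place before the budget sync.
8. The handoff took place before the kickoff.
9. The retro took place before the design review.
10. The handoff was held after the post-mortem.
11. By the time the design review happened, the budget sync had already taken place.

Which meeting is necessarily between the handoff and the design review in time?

Tracing the constraints gives the handoff → the kickoff → the design review, so the kickoff sits after the handoff and before the design review.
No other meeting is forced both after the handoff and before the design review.

the kickoff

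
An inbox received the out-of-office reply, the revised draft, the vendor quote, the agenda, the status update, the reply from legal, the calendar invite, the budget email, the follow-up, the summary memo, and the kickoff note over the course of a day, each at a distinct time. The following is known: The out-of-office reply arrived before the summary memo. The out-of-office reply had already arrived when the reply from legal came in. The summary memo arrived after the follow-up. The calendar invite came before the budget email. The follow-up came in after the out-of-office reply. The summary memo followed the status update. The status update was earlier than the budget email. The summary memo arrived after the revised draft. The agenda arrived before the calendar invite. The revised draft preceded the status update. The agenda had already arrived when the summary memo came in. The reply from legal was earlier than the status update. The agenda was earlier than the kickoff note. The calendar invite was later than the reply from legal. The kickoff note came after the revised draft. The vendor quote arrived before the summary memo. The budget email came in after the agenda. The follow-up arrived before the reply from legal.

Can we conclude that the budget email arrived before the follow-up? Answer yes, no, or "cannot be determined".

no

Tracing the constraints gives the follow-up → the reply from legal → the calendar invite → the budget email, so the follow-up must come before the budget email.
That means the budget email cannot be before the follow-up.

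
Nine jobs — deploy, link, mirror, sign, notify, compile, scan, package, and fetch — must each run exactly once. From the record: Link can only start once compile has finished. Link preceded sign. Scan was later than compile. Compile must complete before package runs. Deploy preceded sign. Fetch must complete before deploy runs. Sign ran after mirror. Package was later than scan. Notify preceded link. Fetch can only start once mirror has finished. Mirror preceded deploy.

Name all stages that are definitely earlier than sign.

Directly stated before sign: deploy, link, and mirror.
Compile reaches sign via compile → link → sign.
Fetch reaches sign via fetch → deploy → sign.
Notify reaches sign via notify → link → sign.
No chain forces package (or any of the others) ahead of sign.

compile, deploy, fetch, link, mirror, notify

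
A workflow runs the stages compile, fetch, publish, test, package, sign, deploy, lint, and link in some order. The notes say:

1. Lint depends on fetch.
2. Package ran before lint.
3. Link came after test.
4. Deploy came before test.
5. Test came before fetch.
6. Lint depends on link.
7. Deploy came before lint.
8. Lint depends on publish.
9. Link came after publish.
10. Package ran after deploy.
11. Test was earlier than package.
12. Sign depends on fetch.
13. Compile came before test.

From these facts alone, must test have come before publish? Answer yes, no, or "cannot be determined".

No chain of stated constraints runs from test to publish, and none runs from publish to test either.
So the relative order of test and publish is not fixed by the given facts.

cannot be determined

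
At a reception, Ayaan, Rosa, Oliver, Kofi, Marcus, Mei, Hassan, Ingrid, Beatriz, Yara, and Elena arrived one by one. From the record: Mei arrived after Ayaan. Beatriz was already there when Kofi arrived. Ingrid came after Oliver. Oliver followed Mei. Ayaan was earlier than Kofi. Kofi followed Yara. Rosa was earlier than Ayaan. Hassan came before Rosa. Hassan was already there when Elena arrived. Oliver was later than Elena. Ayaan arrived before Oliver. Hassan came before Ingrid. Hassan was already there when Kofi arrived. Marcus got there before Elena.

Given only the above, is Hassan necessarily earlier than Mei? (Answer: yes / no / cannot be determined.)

Chain the constraints: Hassan → Rosa → Ayaan → Mei. Each link is directly stated, so Hassan comes before Mei.

yes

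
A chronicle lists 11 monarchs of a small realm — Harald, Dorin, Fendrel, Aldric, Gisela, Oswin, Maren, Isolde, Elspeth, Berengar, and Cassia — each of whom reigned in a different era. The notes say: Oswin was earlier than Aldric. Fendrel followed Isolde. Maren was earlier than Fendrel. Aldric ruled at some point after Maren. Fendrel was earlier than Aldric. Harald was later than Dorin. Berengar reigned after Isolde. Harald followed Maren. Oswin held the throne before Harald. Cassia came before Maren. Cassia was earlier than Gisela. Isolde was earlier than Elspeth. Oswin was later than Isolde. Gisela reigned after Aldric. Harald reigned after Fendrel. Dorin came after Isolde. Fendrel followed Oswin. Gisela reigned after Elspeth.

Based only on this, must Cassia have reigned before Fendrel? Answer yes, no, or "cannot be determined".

yes

Chain the constraints: Cassia → Maren → Fendrel. Each link is directly stated, so Cassia comes before Fendrel.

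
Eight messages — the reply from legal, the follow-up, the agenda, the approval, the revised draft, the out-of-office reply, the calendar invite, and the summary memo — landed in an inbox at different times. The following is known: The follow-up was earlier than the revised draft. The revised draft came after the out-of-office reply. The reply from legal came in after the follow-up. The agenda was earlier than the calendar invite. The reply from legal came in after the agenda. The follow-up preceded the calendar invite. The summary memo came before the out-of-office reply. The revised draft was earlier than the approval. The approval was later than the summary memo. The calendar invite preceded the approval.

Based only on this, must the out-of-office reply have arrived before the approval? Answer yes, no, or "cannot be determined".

yes

Chain the constraints: the out-of-office reply → the revised draft → the approval. Each link is directly stated, so the out-of-office reply comes before the approval.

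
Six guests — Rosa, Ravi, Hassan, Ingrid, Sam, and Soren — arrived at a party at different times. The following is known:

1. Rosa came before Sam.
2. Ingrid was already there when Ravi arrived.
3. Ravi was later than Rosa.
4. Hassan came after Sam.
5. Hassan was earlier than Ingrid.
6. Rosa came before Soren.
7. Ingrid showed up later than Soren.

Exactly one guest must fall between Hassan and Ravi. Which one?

Tracing the constraints gives Hassan → Ingrid → Ravi, so Ingrid sits after Hassan and before Ravi.
No other guest is forced both after Hassan and before Ravi.

Ingrid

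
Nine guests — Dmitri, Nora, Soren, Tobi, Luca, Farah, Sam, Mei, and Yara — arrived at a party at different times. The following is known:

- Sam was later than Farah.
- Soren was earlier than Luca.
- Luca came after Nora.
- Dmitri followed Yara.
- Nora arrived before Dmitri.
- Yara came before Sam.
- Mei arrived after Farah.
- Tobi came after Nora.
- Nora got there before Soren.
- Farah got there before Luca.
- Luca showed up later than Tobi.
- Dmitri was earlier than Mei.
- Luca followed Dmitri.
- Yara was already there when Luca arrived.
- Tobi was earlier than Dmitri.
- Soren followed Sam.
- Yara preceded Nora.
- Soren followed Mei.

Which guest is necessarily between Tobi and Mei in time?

Tracing the constraints gives Tobi → Dmitri → Mei, so Dmitri sits after Tobi and before Mei.
No other guest is forced both after Tobi and before Mei.

Dmitri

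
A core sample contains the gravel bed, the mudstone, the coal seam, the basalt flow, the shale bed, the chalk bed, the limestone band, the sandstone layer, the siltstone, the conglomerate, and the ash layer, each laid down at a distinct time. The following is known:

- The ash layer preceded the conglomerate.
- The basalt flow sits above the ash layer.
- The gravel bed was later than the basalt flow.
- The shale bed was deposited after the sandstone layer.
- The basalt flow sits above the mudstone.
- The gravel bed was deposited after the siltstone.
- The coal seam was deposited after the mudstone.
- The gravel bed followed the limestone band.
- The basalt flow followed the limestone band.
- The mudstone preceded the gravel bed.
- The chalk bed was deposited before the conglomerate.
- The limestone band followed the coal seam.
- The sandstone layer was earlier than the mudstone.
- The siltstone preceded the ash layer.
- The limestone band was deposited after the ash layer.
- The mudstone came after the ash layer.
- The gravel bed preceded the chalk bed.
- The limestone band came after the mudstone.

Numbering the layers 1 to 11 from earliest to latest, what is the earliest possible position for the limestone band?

The ash layer, the coal seam, the mudstone, the sandstone layer, and the siltstone must all come before the limestone band — 5 forced predecessors.
Nothing else is forced ahead of the limestone band, so its earliest slot is position 5 + 1 = 6.

6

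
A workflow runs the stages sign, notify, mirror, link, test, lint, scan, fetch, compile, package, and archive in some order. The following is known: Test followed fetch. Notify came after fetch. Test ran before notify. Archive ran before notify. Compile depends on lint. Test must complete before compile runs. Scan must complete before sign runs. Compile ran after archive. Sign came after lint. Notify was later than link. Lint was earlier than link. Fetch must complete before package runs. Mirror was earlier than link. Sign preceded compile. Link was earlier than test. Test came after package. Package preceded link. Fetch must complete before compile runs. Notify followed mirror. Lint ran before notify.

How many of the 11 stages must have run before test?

Directly stated before test: fetch, link, and package.
Lint reaches test via lint → link → test.
Mirror reaches test via mirror → link → test.
That's fetch, link, lint, mirror, and package — 5 in all.

5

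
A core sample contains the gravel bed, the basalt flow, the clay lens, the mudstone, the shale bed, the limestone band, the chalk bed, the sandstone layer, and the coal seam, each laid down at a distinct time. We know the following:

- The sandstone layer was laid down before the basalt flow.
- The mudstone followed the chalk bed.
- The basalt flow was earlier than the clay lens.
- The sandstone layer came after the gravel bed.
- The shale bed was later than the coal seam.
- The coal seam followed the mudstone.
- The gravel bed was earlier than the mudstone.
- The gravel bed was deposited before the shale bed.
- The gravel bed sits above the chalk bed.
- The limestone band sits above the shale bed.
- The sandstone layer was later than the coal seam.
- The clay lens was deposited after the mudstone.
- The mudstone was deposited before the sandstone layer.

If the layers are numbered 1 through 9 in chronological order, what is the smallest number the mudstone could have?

The chalk bed and the gravel bed must both come before the mudstone — 2 forced predecessors.
Nothing else is forced ahead of the mudstone, so its earliest slot is position 2 + 1 = 3.

3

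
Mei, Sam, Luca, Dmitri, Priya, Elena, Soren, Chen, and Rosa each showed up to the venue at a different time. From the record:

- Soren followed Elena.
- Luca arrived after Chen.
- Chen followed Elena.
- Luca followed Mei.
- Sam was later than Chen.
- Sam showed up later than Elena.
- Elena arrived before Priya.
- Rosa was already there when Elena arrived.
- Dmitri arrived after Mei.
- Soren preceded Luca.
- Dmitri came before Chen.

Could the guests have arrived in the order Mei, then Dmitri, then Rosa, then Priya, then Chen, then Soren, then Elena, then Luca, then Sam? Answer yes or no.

The constraints require Elena before Priya, but in the proposed sequence Priya appears ahead of Elena. That one violation is enough.

no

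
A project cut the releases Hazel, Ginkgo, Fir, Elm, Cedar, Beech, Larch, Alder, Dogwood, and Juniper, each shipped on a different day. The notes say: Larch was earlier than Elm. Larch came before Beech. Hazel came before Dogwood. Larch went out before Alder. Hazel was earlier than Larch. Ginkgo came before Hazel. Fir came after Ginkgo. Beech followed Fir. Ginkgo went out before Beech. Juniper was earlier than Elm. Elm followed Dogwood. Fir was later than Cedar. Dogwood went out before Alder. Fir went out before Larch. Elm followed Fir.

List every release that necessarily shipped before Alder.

Directly stated before Alder: Dogwood and Larch.
Cedar reaches Alder via Cedar → Fir → Larch → Alder.
Fir reaches Alder via Fir → Larch → Alder.
Ginkgo reaches Alder via Ginkgo → Fir → Larch → Alder.
Likewise Hazel reaches Alder by chaining the stated constraints.
No chain forces Juniper (or any of the others) ahead of Alder.

Cedar, Dogwood, Fir, Ginkgo, Hazel, Larch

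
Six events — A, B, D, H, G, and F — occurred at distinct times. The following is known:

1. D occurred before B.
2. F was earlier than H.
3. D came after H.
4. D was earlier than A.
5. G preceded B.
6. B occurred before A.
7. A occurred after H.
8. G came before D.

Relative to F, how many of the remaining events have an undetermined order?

Forced after F: A, B, D, and H.
That leaves G with no forced order relative to F — 1.

1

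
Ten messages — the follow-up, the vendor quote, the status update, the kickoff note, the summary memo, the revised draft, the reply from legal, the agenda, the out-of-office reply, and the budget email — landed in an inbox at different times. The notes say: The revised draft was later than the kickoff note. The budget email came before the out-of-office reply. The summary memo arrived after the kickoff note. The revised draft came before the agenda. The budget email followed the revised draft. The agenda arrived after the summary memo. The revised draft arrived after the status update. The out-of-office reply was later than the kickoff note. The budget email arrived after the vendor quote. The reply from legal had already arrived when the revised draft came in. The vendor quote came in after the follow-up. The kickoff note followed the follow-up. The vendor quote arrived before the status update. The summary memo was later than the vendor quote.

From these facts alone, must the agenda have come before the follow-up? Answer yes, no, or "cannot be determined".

Tracing the constraints gives the follow-up → the vendor quote → the summary memo → the agenda, so the follow-up must come before the agenda.
That means the agenda cannot be before the follow-up.

no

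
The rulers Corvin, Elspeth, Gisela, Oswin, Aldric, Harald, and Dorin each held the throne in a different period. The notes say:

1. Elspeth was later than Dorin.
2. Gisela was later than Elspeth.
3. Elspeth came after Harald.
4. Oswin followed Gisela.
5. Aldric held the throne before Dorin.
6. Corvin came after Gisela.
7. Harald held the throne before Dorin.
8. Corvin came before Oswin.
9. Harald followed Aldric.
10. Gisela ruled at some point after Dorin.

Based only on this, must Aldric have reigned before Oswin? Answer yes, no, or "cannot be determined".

Chain the constraints: Aldric → Dorin → Gisela → Oswin. Each link is directly stated, so Aldric comes before Oswin.

yes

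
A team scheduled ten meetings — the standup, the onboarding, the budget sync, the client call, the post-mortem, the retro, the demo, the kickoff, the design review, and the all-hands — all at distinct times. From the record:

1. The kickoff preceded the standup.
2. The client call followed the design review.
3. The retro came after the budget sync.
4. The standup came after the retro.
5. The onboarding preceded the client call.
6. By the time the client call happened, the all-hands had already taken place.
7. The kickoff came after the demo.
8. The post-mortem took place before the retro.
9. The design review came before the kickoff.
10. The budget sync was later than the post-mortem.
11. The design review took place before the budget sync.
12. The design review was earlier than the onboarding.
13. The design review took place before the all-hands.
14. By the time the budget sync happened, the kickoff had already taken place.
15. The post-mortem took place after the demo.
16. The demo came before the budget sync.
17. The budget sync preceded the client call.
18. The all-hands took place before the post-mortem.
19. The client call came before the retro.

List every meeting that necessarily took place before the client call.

the all-hands, the budget sync, the demo, the design review, the kickoff, the onboarding, the post-mortem

Directly stated before the client call: the all-hands, the budget sync, the design review, and the onboarding.
The demo reaches the client call via the demo → the budget sync → the client call.
The kickoff reaches the client call via the kickoff → the budget sync → the client call.
The post-mortem reaches the client call via the post-mortem → the budget sync → the client call.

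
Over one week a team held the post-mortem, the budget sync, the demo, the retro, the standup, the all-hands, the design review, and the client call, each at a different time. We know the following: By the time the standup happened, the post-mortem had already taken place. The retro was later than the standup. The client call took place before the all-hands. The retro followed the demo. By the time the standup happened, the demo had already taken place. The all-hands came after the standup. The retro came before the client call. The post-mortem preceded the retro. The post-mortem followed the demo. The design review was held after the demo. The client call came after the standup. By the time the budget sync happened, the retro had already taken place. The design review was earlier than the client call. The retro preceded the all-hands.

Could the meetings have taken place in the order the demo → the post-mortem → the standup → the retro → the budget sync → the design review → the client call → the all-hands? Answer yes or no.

yes

Check each stated constraint against the proposed order — e.g. the demo is ahead of the design review; the standup is ahead of the all-hands. Every pair is in the required order; nothing is violated.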